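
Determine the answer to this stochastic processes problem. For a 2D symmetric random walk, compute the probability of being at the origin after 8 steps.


P = C(8,4)^2 / 4^8
= 70^2 / 65536
= 4900 / 65536
= 0.0748

0.0748


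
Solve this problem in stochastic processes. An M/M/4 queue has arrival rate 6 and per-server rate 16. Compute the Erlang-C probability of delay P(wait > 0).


a = lambda/mu = 0.3750
rho = a/c = 0.0938
Erlang-C formula applied:
C(c,a) = 6.2488e-04

6.2488e-04


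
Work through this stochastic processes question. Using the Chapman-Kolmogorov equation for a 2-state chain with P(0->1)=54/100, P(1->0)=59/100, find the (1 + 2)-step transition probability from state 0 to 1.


P^3 = P^1 * P^2
Computing via matrix multiplication of the transition matrix.
Entry (0,1) of P^3 = 0.4789

0.4789


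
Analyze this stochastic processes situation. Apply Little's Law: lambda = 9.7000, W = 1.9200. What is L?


Little's Law: L = lambda * W
= 9.7000 * 1.9200
= 18.6240

18.6240


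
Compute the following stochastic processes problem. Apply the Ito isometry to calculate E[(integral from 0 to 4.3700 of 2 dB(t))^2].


By Ito isometry: E[(int f dB)^2] = int f^2 dt
= 2^2 * 4.3700
= 4 * 4.3700 = 17.4800

17.4800


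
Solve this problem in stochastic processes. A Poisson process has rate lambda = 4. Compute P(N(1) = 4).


P(N(t)=k) = (lambda*t)^k * exp(-lambda*t) / k!
lambda*t = 4
= 4^4 * exp(-4) / 4!
= 256 * 0.0183 / 24
= 0.1954

0.1954


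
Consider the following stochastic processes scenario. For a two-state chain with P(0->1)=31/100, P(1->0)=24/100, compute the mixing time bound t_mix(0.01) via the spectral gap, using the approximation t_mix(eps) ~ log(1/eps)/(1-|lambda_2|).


lambda_2 = |1 - p01 - p10| = |1 - 0.3100 - 0.2400| = 0.4500
t_mix ~ log(1/eps)/(1 - |lambda_2|)
= log(100)/(1 - 0.4500) = 4.6052/0.5500
= 8.3730

8.3730


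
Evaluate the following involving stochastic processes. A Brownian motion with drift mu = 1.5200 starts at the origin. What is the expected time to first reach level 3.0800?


Expected first passage time = a/mu
= 3.0800/1.5200
= 2.0263

2.0263


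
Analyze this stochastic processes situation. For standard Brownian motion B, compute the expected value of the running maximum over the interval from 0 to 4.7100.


E(max B(s)) = sqrt(2t/pi)
= sqrt(2*4.7100/pi)
= sqrt(2.9985)
= 1.7316

1.7316


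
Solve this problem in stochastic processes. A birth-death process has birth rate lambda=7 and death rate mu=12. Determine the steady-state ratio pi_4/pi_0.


For birth-death process, pi_n/pi_0 = (lambda/mu)^n
= (7/12)^4
= 0.1158

0.1158


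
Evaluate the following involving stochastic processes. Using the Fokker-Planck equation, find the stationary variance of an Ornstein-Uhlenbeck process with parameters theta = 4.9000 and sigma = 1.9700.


Stationary variance = sigma^2 / (2*theta)
= 1.9700^2 / (2*4.9000)
= 3.8809 / 9.8000
= 0.3960

0.3960


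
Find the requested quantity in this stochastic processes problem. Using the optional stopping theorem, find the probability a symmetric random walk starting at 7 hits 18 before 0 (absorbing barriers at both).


By optional stopping theorem: E(M at tau) = M(0) = 7
P(hit 18)*18 + P(hit 0)*0 = 7
P(hit 18) = (7 - 0)/(18 - 0) = 7/18 = 0.3889

0.3889


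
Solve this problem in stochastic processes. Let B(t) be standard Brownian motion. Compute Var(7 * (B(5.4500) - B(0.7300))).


Var(alpha*(B(t)-B(s))) = alpha^2 * (t-s)
= 7^2 * (5.4500 - 0.7300)
= 49 * 4.7200
= 231.2800

231.2800


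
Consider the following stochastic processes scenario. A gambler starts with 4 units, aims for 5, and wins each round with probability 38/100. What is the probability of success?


Gambler's ruin formula:
r = q/p = 0.6200/0.3800 = 1.6316
P(win) = (1 - r^i)/(1 - r^N)
= (1 - 1.6316^4)/(1 - 1.6316^5)
= 0.5763

0.5763


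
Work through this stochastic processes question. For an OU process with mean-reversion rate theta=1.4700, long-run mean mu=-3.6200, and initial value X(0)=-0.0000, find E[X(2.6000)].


E[X(t)] = mu + (X(0) - mu)*exp(-theta*t)
= -3.6200 + (-0.0000 - -3.6200)*exp(-1.4700*2.6000)
= -3.6200 + 3.6200 * 0.0219
= -3.5408

-3.5408


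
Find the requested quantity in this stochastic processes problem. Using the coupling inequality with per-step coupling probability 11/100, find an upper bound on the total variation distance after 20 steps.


TV distance bound <= (1-delta)^n
= (1 - 0.1100)^20
= 0.8900^20
= 0.0972

0.0972


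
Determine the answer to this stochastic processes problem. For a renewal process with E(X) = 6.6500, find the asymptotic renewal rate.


Long-run renewal rate = 1/E(X)
= 1/6.6500
= 0.1504

0.1504


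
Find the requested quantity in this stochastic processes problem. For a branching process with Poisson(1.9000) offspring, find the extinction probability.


Since mu = 1.9000 > 1, extinction prob q < 1.
Solve s = exp(mu*(s-1)) iteratively.
q = 0.2328

0.2328


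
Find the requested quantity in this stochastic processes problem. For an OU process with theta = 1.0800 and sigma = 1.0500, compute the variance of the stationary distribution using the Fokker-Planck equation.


Stationary variance = sigma^2 / (2*theta)
= 1.0500^2 / (2*1.0800)
= 1.1025 / 2.1600
= 0.5104

0.5104


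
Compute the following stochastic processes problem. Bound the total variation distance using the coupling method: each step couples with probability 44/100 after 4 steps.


TV distance bound <= (1-delta)^n
= (1 - 0.4400)^4
= 0.5600^4
= 0.0983

0.0983


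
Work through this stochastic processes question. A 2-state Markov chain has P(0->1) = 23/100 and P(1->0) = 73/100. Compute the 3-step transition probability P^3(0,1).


Computing P^3 by matrix multiplication.
P = [[0.7700, 0.2300], [0.7300, 0.2700]]
After raising P to the power 3:
P^3(0,1) = 0.2396

0.2396


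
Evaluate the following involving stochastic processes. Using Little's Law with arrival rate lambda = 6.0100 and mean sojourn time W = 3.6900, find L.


Little's Law: L = lambda * W
= 6.0100 * 3.6900
= 22.1769

22.1769


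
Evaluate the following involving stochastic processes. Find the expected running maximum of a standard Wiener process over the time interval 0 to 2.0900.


E(max B(s)) = sqrt(2t/pi)
= sqrt(2*2.0900/pi)
= sqrt(1.3305)
= 1.1535

1.1535


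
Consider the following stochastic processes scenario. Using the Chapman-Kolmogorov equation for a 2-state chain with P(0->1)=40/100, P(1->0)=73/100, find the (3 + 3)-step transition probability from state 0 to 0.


P^6 = P^3 * P^3
Computing via matrix multiplication of the transition matrix.
Entry (0,0) of P^6 = 0.6460

0.6460


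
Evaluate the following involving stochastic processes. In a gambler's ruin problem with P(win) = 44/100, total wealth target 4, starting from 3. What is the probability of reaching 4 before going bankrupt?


Gambler's ruin formula:
r = q/p = 0.5600/0.4400 = 1.2727
P(win) = (1 - r^i)/(1 - r^N)
= (1 - 1.2727^3)/(1 - 1.2727^4)
= 0.6538

0.6538


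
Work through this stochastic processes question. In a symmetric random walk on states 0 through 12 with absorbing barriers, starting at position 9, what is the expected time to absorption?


For symmetric RW on 0,...,N with absorbing barriers, E(i) = i*(N-i)
E(9) = 9 * 3 = 27

27


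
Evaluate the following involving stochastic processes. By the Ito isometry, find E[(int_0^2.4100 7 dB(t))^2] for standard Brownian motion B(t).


By Ito isometry: E[(int f dB)^2] = int f^2 dt
= 7^2 * 2.4100
= 49 * 2.4100 = 118.0900

118.0900


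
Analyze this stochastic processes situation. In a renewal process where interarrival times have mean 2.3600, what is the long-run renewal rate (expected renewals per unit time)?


Long-run renewal rate = 1/E(X)
= 1/2.3600
= 0.4237

0.4237


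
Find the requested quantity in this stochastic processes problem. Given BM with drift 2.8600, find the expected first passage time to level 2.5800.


Expected first passage time = a/mu
= 2.5800/2.8600
= 0.9021

0.9021


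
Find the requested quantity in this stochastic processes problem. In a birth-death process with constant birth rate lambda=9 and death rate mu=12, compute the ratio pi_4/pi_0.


For birth-death process, pi_n/pi_0 = (lambda/mu)^n
= (9/12)^4
= 0.3164

0.3164


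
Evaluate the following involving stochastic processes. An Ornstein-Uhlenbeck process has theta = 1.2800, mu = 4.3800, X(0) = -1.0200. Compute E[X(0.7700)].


E[X(t)] = mu + (X(0) - mu)*exp(-theta*t)
= 4.3800 + (-1.0200 - 4.3800)*exp(-1.2800*0.7700)
= 4.3800 + -5.4000 * 0.3732
= 2.3646

2.3646


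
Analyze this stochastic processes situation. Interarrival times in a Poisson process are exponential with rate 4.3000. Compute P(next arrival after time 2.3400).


P(X > t) = exp(-lambda * t)
= exp(-4.3000 * 2.3400)
= exp(-10.0620) = 4.2671e-05

4.2671e-05


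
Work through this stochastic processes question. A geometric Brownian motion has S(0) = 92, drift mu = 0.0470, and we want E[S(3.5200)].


E[S(t)] = S(0) * exp(mu * t)
= 92 * exp(0.0470 * 3.5200)
= 92 * 1.1799
= 108.5519

108.5519


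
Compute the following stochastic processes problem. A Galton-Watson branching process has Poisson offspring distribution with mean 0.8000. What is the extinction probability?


Since mu = 0.8000 <= 1, extinction probability = 1.

1.0000


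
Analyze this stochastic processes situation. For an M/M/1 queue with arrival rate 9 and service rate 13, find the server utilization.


rho = lambda/mu
= 9/13
= 0.6923

0.6923


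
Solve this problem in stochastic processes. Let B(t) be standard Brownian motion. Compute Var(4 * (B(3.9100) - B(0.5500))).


Var(alpha*(B(t)-B(s))) = alpha^2 * (t-s)
= 4^2 * (3.9100 - 0.5500)
= 16 * 3.3600
= 53.7600

53.7600


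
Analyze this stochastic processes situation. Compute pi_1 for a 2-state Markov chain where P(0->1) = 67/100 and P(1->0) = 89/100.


Stationary distribution: pi_0 = p10/(p01+p10), pi_1 = p01/(p01+p10)
p01 = 0.6700, p10 = 0.8900
pi_1 = 0.4295

0.4295


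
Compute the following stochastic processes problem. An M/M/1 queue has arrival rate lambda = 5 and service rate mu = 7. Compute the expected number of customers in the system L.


rho = 5/7 = 0.7143
L = rho/(1-rho)
= 0.7143/0.2857
= 2.5000

2.5000


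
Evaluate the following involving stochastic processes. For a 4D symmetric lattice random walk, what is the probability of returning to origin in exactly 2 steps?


P(return in 2 steps) = P(reverse first step) = 1/(2d)
= 1/8
= 0.1250

0.1250


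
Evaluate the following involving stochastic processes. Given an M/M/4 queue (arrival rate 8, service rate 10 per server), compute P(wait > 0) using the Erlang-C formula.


a = lambda/mu = 0.8000
rho = a/c = 0.2000
Erlang-C formula applied:
C(c,a) = 0.0096

0.0096


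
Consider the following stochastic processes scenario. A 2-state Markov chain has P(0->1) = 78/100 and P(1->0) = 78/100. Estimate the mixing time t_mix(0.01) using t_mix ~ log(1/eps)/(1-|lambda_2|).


lambda_2 = |1 - p01 - p10| = |1 - 0.7800 - 0.7800| = 0.5600
t_mix ~ log(1/eps)/(1 - |lambda_2|)
= log(100)/(1 - 0.5600) = 4.6052/0.4400
= 10.4663

10.4663


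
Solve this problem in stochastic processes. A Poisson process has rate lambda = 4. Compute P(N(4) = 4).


P(N(t)=k) = (lambda*t)^k * exp(-lambda*t) / k!
lambda*t = 16
= 16^4 * exp(-16) / 4!
= 65536 * 1.1254e-07 / 24
= 3.0730e-04

3.0730e-04


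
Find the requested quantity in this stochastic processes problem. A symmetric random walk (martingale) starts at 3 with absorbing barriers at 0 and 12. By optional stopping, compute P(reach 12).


By optional stopping theorem: E(M at tau) = M(0) = 3
P(hit 12)*12 + P(hit 0)*0 = 3
P(hit 12) = (3 - 0)/(12 - 0) = 1/4 = 0.2500

0.2500


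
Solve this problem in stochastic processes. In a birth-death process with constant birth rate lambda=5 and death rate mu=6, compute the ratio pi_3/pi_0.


For birth-death process, pi_n/pi_0 = (lambda/mu)^n
= (5/6)^3
= 0.5787

0.5787


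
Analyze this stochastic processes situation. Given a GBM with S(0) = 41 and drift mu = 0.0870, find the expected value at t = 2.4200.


E[S(t)] = S(0) * exp(mu * t)
= 41 * exp(0.0870 * 2.4200)
= 41 * 1.2343
= 50.6081

50.6081


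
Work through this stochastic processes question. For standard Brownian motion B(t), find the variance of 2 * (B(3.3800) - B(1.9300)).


Var(alpha*(B(t)-B(s))) = alpha^2 * (t-s)
= 2^2 * (3.3800 - 1.9300)
= 4 * 1.4500
= 5.8000

5.8000


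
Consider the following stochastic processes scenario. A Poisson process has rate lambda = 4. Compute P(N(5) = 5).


P(N(t)=k) = (lambda*t)^k * exp(-lambda*t) / k!
lambda*t = 20
= 20^5 * exp(-20) / 5!
= 3200000 * 2.0612e-09 / 120
= 5.4964e-05

5.4964e-05


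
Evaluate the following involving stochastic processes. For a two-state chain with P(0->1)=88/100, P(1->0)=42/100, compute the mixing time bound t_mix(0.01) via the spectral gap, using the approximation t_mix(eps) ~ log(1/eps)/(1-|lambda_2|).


lambda_2 = |1 - p01 - p10| = |1 - 0.8800 - 0.4200| = 0.3000
t_mix ~ log(1/eps)/(1 - |lambda_2|)
= log(100)/(1 - 0.3000) = 4.6052/0.7000
= 6.5788

6.5788


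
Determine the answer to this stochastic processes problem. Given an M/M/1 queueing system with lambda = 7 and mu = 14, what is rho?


rho = lambda/mu
= 7/14
= 0.5000

0.5000


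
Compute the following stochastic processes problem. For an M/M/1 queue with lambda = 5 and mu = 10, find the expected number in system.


rho = 5/10 = 0.5000
L = rho/(1-rho)
= 0.5000/0.5000
= 1.0000

1.0000


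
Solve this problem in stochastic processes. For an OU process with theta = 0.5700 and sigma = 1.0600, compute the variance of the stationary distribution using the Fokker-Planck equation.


Stationary variance = sigma^2 / (2*theta)
= 1.0600^2 / (2*0.5700)
= 1.1236 / 1.1400
= 0.9856

0.9856


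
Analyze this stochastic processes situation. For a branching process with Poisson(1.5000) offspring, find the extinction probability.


Since mu = 1.5000 > 1, extinction prob q < 1.
Solve s = exp(mu*(s-1)) iteratively.
q = 0.4172

0.4172


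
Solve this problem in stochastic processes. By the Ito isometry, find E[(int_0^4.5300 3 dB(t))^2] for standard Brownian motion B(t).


By Ito isometry: E[(int f dB)^2] = int f^2 dt
= 3^2 * 4.5300
= 9 * 4.5300 = 40.7700

40.7700


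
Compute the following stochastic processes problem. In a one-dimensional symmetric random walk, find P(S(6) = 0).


P(S(6) = 0) = C(6,3) / 4^3
= 20 / 64
= 0.3125

0.3125


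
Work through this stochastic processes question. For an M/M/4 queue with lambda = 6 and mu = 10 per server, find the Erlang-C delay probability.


a = lambda/mu = 0.6000
rho = a/c = 0.1500
Erlang-C formula applied:
C(c,a) = 0.0035

0.0035


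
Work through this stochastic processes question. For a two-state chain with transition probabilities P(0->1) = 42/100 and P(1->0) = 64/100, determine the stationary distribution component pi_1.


Stationary distribution: pi_0 = p10/(p01+p10), pi_1 = p01/(p01+p10)
p01 = 0.4200, p10 = 0.6400
pi_1 = 0.3962

0.3962


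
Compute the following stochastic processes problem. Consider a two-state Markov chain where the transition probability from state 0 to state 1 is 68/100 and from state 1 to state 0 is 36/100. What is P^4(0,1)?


Computing P^4 by matrix multiplication.
P = [[0.3200, 0.6800], [0.3600, 0.6400]]
After raising P to the power 4:
P^4(0,1) = 0.6538

0.6538


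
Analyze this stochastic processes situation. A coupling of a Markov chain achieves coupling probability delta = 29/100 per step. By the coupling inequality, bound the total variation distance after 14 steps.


TV distance bound <= (1-delta)^n
= (1 - 0.2900)^14
= 0.7100^14
= 0.0083

0.0083


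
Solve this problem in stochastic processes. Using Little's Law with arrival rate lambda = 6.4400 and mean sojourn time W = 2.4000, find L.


Little's Law: L = lambda * W
= 6.4400 * 2.4000
= 15.4560

15.4560


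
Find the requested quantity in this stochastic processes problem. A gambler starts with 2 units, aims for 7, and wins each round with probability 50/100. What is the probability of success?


p = 1/2: P(win) = i/N = 2/7
= 0.2857

0.2857


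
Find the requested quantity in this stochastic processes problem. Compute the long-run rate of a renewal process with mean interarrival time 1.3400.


Long-run renewal rate = 1/E(X)
= 1/1.3400
= 0.7463

0.7463


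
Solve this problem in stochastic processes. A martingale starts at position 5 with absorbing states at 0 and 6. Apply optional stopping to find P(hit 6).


By optional stopping theorem: E(M at tau) = M(0) = 5
P(hit 6)*6 + P(hit 0)*0 = 5
P(hit 6) = (5 - 0)/(6 - 0) = 5/6 = 0.8333

0.8333


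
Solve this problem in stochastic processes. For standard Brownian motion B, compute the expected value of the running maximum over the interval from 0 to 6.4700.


E(max B(s)) = sqrt(2t/pi)
= sqrt(2*6.4700/pi)
= sqrt(4.1189)
= 2.0295

2.0295


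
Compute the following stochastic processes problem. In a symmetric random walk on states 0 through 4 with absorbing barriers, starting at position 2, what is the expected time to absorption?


For symmetric RW on 0,...,N with absorbing barriers, E(i) = i*(N-i)
E(2) = 2 * 2 = 4

4


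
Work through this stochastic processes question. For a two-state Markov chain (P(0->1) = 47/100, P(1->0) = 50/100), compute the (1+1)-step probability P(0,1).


P^2 = P^1 * P^1
Computing via matrix multiplication of the transition matrix.
Entry (0,1) of P^2 = 0.4841

0.4841


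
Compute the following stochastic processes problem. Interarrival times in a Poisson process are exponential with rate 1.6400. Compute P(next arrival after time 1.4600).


P(X > t) = exp(-lambda * t)
= exp(-1.6400 * 1.4600)
= exp(-2.3944) = 0.0912

0.0912


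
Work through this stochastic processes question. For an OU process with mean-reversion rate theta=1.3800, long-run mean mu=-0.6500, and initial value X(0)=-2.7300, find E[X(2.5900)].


E[X(t)] = mu + (X(0) - mu)*exp(-theta*t)
= -0.6500 + (-2.7300 - -0.6500)*exp(-1.3800*2.5900)
= -0.6500 + -2.0800 * 0.0280
= -0.7083

-0.7083


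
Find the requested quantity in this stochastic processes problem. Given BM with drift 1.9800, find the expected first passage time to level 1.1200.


Expected first passage time = a/mu
= 1.1200/1.9800
= 0.5657

0.5657


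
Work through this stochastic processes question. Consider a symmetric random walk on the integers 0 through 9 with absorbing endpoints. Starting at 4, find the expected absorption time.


For symmetric RW on 0,...,N with absorbing barriers, E(i) = i*(N-i)
E(4) = 4 * 5 = 20

20


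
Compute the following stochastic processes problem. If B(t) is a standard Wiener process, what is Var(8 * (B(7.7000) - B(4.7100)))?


Var(alpha*(B(t)-B(s))) = alpha^2 * (t-s)
= 8^2 * (7.7000 - 4.7100)
= 64 * 2.9900
= 191.3600

191.3600


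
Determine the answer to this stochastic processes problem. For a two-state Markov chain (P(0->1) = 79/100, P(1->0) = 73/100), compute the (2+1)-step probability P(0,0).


P^3 = P^2 * P^1
Computing via matrix multiplication of the transition matrix.
Entry (0,0) of P^3 = 0.4072

0.4072


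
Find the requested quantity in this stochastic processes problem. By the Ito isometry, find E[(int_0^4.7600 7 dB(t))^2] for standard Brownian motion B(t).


By Ito isometry: E[(int f dB)^2] = int f^2 dt
= 7^2 * 4.7600
= 49 * 4.7600 = 233.2400

233.2400


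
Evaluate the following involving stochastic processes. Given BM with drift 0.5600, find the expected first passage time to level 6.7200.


Expected first passage time = a/mu
= 6.7200/0.5600
= 12.0000

12.0000


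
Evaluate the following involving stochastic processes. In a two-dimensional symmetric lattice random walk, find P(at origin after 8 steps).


P = C(8,4)^2 / 4^8
= 70^2 / 65536
= 4900 / 65536
= 0.0748

0.0748


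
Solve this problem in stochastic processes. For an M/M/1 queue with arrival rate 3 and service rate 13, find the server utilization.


rho = lambda/mu
= 3/13
= 0.2308

0.2308


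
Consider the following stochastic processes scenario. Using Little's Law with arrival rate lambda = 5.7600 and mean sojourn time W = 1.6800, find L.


Little's Law: L = lambda * W
= 5.7600 * 1.6800
= 9.6768

9.6768


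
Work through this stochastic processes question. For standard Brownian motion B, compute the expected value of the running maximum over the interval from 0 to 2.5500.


E(max B(s)) = sqrt(2t/pi)
= sqrt(2*2.5500/pi)
= sqrt(1.6234)
= 1.2741

1.2741


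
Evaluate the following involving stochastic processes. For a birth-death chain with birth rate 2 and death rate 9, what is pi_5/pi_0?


For birth-death process, pi_n/pi_0 = (lambda/mu)^n
= (2/9)^5
= 5.4192e-04

5.4192e-04


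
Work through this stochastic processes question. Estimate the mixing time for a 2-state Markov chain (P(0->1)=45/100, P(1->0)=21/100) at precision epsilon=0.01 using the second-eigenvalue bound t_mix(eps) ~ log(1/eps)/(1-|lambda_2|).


lambda_2 = |1 - p01 - p10| = |1 - 0.4500 - 0.2100| = 0.3400
t_mix ~ log(1/eps)/(1 - |lambda_2|)
= log(100)/(1 - 0.3400) = 4.6052/0.6600
= 6.9775

6.9775


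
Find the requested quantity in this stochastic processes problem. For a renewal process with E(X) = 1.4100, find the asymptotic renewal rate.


Long-run renewal rate = 1/E(X)
= 1/1.4100
= 0.7092

0.7092


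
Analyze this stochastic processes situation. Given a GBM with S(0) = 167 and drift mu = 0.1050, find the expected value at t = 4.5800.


E[S(t)] = S(0) * exp(mu * t)
= 167 * exp(0.1050 * 4.5800)
= 167 * 1.6175
= 270.1274

270.1274


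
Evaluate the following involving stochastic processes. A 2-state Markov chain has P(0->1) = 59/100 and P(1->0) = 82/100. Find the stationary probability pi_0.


Stationary distribution: pi_0 = p10/(p01+p10), pi_1 = p01/(p01+p10)
p01 = 0.5900, p10 = 0.8200
pi_0 = 0.5816

0.5816


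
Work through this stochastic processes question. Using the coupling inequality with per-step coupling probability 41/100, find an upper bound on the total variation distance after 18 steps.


TV distance bound <= (1-delta)^n
= (1 - 0.4100)^18
= 0.5900^18
= 7.5047e-05

7.5047e-05


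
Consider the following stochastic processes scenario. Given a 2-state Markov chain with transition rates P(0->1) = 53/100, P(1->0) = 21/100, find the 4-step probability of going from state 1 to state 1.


Computing P^4 by matrix multiplication.
P = [[0.4700, 0.5300], [0.2100, 0.7900]]
After raising P to the power 4:
P^4(1,1) = 0.7175

0.7175


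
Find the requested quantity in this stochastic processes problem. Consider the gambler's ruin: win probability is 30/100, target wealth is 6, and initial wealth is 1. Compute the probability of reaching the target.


Gambler's ruin formula:
r = q/p = 0.7000/0.3000 = 2.3333
P(win) = (1 - r^i)/(1 - r^N)
= (1 - 2.3333^1)/(1 - 2.3333^6)
= 0.0083

0.0083


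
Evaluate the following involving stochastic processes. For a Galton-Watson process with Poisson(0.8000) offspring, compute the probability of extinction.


Since mu = 0.8000 <= 1, extinction probability = 1.

1.0000


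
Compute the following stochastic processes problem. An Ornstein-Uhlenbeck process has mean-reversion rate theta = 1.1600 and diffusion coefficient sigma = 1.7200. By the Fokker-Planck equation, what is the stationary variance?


Stationary variance = sigma^2 / (2*theta)
= 1.7200^2 / (2*1.1600)
= 2.9584 / 2.3200
= 1.2752

1.2752


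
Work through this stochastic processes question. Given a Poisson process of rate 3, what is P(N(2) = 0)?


P(N(t)=k) = (lambda*t)^k * exp(-lambda*t) / k!
lambda*t = 6
= 6^0 * exp(-6) / 0!
= 1 * 0.0025 / 1
= 0.0025

0.0025


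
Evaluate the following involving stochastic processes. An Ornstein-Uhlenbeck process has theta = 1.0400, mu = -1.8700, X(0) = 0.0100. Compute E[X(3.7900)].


E[X(t)] = mu + (X(0) - mu)*exp(-theta*t)
= -1.8700 + (0.0100 - -1.8700)*exp(-1.0400*3.7900)
= -1.8700 + 1.8800 * 0.0194
= -1.8335

-1.8335


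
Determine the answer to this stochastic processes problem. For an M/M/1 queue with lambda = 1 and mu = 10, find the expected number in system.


rho = 1/10 = 0.1000
L = rho/(1-rho)
= 0.1000/0.9000
= 0.1111

0.1111


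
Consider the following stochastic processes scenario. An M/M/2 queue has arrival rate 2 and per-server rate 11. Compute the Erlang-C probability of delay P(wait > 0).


a = lambda/mu = 0.1818
rho = a/c = 0.0909
Erlang-C formula applied:
C(c,a) = 0.0152

0.0152


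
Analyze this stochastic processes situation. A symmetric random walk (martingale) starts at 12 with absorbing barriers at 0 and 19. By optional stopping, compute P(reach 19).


By optional stopping theorem: E(M at tau) = M(0) = 12
P(hit 19)*19 + P(hit 0)*0 = 12
P(hit 19) = (12 - 0)/(19 - 0) = 12/19 = 0.6316

0.6316


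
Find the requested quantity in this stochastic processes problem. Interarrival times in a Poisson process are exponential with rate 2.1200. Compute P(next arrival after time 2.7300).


P(X > t) = exp(-lambda * t)
= exp(-2.1200 * 2.7300)
= exp(-5.7876) = 0.0031

0.0031


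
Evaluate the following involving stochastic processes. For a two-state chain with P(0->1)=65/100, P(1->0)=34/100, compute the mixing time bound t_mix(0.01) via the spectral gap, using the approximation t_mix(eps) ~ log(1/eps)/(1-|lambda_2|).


lambda_2 = |1 - p01 - p10| = |1 - 0.6500 - 0.3400| = 0.0100
t_mix ~ log(1/eps)/(1 - |lambda_2|)
= log(100)/(1 - 0.0100) = 4.6052/0.9900
= 4.6517

4.6517


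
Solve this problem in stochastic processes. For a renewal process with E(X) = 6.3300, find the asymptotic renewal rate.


Long-run renewal rate = 1/E(X)
= 1/6.3300
= 0.1580

0.1580


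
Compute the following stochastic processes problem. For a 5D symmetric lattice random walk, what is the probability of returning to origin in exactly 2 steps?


P(return in 2 steps) = P(reverse first step) = 1/(2d)
= 1/10
= 0.1000

0.1000


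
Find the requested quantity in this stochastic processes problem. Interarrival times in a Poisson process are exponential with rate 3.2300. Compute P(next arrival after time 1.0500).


P(X > t) = exp(-lambda * t)
= exp(-3.2300 * 1.0500)
= exp(-3.3915) = 0.0337

0.0337


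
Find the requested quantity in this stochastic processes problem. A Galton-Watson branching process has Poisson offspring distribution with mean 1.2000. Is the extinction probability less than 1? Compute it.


Since mu = 1.2000 > 1, extinction prob q < 1.
Solve s = exp(mu*(s-1)) iteratively.
q = 0.6863

0.6863


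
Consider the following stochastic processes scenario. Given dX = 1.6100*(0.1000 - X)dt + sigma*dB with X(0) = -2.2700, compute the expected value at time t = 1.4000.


E[X(t)] = mu + (X(0) - mu)*exp(-theta*t)
= 0.1000 + (-2.2700 - 0.1000)*exp(-1.6100*1.4000)
= 0.1000 + -2.3700 * 0.1050
= -0.1488

-0.1488


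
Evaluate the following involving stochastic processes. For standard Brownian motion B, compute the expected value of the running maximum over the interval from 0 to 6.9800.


E(max B(s)) = sqrt(2t/pi)
= sqrt(2*6.9800/pi)
= sqrt(4.4436)
= 2.1080

2.1080


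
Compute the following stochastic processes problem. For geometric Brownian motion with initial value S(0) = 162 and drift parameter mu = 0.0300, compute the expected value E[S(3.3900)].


E[S(t)] = S(0) * exp(mu * t)
= 162 * exp(0.0300 * 3.3900)
= 162 * 1.1071
= 179.3423

179.3423


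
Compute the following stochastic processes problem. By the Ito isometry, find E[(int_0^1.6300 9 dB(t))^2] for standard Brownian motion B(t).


By Ito isometry: E[(int f dB)^2] = int f^2 dt
= 9^2 * 1.6300
= 81 * 1.6300 = 132.0300

132.0300


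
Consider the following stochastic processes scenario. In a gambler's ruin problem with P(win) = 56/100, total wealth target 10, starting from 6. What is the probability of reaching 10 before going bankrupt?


Gambler's ruin formula:
r = q/p = 0.4400/0.5600 = 0.7857
P(win) = (1 - r^i)/(1 - r^N)
= (1 - 0.7857^6)/(1 - 0.7857^10)
= 0.8400

0.8400


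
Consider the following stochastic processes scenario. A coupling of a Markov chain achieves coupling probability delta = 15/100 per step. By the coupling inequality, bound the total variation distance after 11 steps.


TV distance bound <= (1-delta)^n
= (1 - 0.1500)^11
= 0.8500^11
= 0.1673

0.1673


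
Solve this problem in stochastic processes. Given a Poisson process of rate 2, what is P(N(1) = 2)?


P(N(t)=k) = (lambda*t)^k * exp(-lambda*t) / k!
lambda*t = 2
= 2^2 * exp(-2) / 2!
= 4 * 0.1353 / 2
= 0.2707

0.2707


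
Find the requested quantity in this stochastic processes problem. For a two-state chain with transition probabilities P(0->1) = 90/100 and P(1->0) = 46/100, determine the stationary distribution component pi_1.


Stationary distribution: pi_0 = p10/(p01+p10), pi_1 = p01/(p01+p10)
p01 = 0.9000, p10 = 0.4600
pi_1 = 0.6618

0.6618


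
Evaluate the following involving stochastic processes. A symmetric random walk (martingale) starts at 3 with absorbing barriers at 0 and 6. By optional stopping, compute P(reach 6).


By optional stopping theorem: E(M at tau) = M(0) = 3
P(hit 6)*6 + P(hit 0)*0 = 3
P(hit 6) = (3 - 0)/(6 - 0) = 1/2 = 0.5000

0.5000


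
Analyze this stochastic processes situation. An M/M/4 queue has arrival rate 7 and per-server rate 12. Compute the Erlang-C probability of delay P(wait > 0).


a = lambda/mu = 0.5833
rho = a/c = 0.1458
Erlang-C formula applied:
C(c,a) = 0.0032

0.0032


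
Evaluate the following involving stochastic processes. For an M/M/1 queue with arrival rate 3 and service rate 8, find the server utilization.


rho = lambda/mu
= 3/8
= 0.3750

0.3750


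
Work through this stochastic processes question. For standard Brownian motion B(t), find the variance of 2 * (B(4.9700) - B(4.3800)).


Var(alpha*(B(t)-B(s))) = alpha^2 * (t-s)
= 2^2 * (4.9700 - 4.3800)
= 4 * 0.5900
= 2.3600

2.3600


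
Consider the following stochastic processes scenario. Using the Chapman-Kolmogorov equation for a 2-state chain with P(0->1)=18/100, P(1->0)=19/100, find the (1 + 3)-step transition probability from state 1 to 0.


P^4 = P^1 * P^3
Computing via matrix multiplication of the transition matrix.
Entry (1,0) of P^4 = 0.4326

0.4326


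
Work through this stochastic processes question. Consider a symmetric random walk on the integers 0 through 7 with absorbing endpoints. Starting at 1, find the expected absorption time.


For symmetric RW on 0,...,N with absorbing barriers, E(i) = i*(N-i)
E(1) = 1 * 6 = 6

6


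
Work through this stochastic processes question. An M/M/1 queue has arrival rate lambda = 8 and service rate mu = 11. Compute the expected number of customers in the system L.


rho = 8/11 = 0.7273
L = rho/(1-rho)
= 0.7273/0.2727
= 2.6667

2.6667


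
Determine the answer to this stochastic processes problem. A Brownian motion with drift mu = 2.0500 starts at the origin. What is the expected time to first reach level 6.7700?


Expected first passage time = a/mu
= 6.7700/2.0500
= 3.3024

3.3024


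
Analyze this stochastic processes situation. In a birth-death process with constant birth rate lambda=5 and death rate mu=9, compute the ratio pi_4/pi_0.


For birth-death process, pi_n/pi_0 = (lambda/mu)^n
= (5/9)^4
= 0.0953

0.0953


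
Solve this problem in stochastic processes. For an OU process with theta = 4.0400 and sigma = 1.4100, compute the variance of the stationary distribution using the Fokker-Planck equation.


Stationary variance = sigma^2 / (2*theta)
= 1.4100^2 / (2*4.0400)
= 1.9881 / 8.0800
= 0.2461

0.2461


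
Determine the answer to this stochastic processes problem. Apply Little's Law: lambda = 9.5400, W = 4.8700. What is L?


Little's Law: L = lambda * W
= 9.5400 * 4.8700
= 46.4598

46.4598


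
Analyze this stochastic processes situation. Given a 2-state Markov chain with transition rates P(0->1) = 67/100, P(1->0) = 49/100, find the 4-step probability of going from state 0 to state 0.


Computing P^4 by matrix multiplication.
P = [[0.3300, 0.6700], [0.4900, 0.5100]]
After raising P to the power 4:
P^4(0,0) = 0.4228

0.4228


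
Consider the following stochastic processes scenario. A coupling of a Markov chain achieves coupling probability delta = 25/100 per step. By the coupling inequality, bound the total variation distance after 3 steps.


TV distance bound <= (1-delta)^n
= (1 - 0.2500)^3
= 0.7500^3
= 0.4219

0.4219


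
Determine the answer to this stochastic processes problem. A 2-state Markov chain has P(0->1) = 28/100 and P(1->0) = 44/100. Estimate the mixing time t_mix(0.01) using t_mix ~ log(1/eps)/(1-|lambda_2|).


lambda_2 = |1 - p01 - p10| = |1 - 0.2800 - 0.4400| = 0.2800
t_mix ~ log(1/eps)/(1 - |lambda_2|)
= log(100)/(1 - 0.2800) = 4.6052/0.7200
= 6.3961

6.3961


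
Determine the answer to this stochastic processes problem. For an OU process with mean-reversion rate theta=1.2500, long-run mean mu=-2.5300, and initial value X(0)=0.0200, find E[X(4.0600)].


E[X(t)] = mu + (X(0) - mu)*exp(-theta*t)
= -2.5300 + (0.0200 - -2.5300)*exp(-1.2500*4.0600)
= -2.5300 + 2.5500 * 0.0063
= -2.5141

-2.5141


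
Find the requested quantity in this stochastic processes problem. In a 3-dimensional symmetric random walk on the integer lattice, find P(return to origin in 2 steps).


P(return in 2 steps) = P(reverse first step) = 1/(2d)
= 1/6
= 0.1667

0.1667


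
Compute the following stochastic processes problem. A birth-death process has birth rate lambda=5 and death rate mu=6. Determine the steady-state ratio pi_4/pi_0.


For birth-death process, pi_n/pi_0 = (lambda/mu)^n
= (5/6)^4
= 0.4823

0.4823


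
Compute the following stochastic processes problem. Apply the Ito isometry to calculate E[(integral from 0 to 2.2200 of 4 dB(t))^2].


By Ito isometry: E[(int f dB)^2] = int f^2 dt
= 4^2 * 2.2200
= 16 * 2.2200 = 35.5200

35.5200


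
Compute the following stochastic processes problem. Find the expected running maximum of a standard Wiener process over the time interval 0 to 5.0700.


E(max B(s)) = sqrt(2t/pi)
= sqrt(2*5.0700/pi)
= sqrt(3.2277)
= 1.7966

1.7966


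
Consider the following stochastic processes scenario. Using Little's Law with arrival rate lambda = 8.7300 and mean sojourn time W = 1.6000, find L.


Little's Law: L = lambda * W
= 8.7300 * 1.6000
= 13.9680

13.9680


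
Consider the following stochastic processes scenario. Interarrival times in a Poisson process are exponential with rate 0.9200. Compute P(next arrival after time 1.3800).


P(X > t) = exp(-lambda * t)
= exp(-0.9200 * 1.3800)
= exp(-1.2696) = 0.2809

0.2809


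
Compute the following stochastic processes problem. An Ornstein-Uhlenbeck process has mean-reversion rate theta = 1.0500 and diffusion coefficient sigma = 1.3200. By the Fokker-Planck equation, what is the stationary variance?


Stationary variance = sigma^2 / (2*theta)
= 1.3200^2 / (2*1.0500)
= 1.7424 / 2.1000
= 0.8297

0.8297


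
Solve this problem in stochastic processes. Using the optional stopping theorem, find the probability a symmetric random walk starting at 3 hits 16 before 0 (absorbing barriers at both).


By optional stopping theorem: E(M at tau) = M(0) = 3
P(hit 16)*16 + P(hit 0)*0 = 3
P(hit 16) = (3 - 0)/(16 - 0) = 3/16 = 0.1875

0.1875


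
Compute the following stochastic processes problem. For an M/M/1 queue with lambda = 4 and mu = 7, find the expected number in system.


rho = 4/7 = 0.5714
L = rho/(1-rho)
= 0.5714/0.4286
= 1.3333

1.3333


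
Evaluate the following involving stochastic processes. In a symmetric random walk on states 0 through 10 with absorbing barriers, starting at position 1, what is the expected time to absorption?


For symmetric RW on 0,...,N with absorbing barriers, E(i) = i*(N-i)
E(1) = 1 * 9 = 9

9


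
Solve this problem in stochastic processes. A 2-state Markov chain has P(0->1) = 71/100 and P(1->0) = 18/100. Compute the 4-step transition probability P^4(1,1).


Computing P^4 by matrix multiplication.
P = [[0.2900, 0.7100], [0.1800, 0.8200]]
After raising P to the power 4:
P^4(1,1) = 0.7978

0.7978


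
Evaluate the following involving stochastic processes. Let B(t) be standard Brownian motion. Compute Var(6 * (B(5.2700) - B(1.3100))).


Var(alpha*(B(t)-B(s))) = alpha^2 * (t-s)
= 6^2 * (5.2700 - 1.3100)
= 36 * 3.9600
= 142.5600

142.5600


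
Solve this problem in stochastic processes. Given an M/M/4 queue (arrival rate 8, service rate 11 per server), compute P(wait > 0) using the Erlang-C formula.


a = lambda/mu = 0.7273
rho = a/c = 0.1818
Erlang-C formula applied:
C(c,a) = 0.0069

0.0069


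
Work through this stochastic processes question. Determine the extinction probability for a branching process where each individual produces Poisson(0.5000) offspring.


Since mu = 0.5000 <= 1, extinction probability = 1.

1.0000


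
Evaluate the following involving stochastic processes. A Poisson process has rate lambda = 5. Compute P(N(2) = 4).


P(N(t)=k) = (lambda*t)^k * exp(-lambda*t) / k!
lambda*t = 10
= 10^4 * exp(-10) / 4!
= 10000 * 4.5400e-05 / 24
= 0.0189

0.0189


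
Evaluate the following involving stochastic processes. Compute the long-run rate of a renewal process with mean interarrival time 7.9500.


Long-run renewal rate = 1/E(X)
= 1/7.9500
= 0.1258

0.1258


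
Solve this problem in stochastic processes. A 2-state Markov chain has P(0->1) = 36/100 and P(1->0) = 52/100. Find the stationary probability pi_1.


Stationary distribution: pi_0 = p10/(p01+p10), pi_1 = p01/(p01+p10)
p01 = 0.3600, p10 = 0.5200
pi_1 = 0.4091

0.4091


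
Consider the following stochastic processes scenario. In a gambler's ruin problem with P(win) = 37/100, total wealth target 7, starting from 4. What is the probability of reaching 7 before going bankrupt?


Gambler's ruin formula:
r = q/p = 0.6300/0.3700 = 1.7027
P(win) = (1 - r^i)/(1 - r^N)
= (1 - 1.7027^4)/(1 - 1.7027^7)
= 0.1829

0.1829


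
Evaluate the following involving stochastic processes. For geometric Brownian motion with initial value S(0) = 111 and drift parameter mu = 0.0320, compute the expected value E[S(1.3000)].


E[S(t)] = S(0) * exp(mu * t)
= 111 * exp(0.0320 * 1.3000)
= 111 * 1.0425
= 115.7150

115.7150


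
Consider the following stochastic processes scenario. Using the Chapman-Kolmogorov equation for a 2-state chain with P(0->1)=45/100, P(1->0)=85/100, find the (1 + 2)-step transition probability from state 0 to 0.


P^3 = P^1 * P^2
Computing via matrix multiplication of the transition matrix.
Entry (0,0) of P^3 = 0.6445

0.6445


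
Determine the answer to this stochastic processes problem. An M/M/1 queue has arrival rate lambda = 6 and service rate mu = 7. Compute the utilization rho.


rho = lambda/mu
= 6/7
= 0.8571

0.8571


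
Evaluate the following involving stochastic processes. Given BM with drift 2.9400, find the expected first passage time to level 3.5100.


Expected first passage time = a/mu
= 3.5100/2.9400
= 1.1939

1.1939


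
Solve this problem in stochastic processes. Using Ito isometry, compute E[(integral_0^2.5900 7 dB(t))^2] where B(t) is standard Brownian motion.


By Ito isometry: E[(int f dB)^2] = int f^2 dt
= 7^2 * 2.5900
= 49 * 2.5900 = 126.9100

126.9100


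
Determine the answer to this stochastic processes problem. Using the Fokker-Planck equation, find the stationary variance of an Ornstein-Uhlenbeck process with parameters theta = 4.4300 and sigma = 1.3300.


Stationary variance = sigma^2 / (2*theta)
= 1.3300^2 / (2*4.4300)
= 1.7689 / 8.8600
= 0.1997

0.1997


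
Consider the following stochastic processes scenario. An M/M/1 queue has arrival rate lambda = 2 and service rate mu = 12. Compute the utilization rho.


rho = lambda/mu
= 2/12
= 0.1667

0.1667
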